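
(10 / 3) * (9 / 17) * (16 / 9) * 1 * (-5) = -800 / 51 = -15.69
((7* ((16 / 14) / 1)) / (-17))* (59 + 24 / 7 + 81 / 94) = -166580 / 5593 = -29.78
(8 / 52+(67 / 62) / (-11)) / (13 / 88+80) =1972 / 2842359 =0.00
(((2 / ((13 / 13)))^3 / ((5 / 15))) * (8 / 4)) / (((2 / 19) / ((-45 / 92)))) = -223.04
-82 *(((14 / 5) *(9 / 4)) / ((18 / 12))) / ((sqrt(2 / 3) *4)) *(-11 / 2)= 9471 *sqrt(6) / 40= 579.98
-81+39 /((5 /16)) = 219 /5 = 43.80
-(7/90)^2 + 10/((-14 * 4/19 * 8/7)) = -192767/64800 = -2.97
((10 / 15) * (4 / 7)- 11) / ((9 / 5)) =-1115 / 189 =-5.90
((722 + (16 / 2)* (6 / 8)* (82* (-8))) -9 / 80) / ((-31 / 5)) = 257129 / 496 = 518.41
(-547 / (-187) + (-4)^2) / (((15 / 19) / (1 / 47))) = 67241 / 131835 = 0.51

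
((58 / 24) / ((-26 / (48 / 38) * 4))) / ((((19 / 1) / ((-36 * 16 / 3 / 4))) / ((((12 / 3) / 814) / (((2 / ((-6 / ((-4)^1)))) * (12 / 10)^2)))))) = 725 / 3820102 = 0.00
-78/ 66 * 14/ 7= -26/ 11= -2.36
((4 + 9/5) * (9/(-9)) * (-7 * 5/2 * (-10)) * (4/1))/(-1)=4060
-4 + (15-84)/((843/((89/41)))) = -48131/11521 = -4.18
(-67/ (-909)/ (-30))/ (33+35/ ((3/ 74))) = -67/ 24443010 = -0.00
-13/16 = -0.81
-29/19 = -1.53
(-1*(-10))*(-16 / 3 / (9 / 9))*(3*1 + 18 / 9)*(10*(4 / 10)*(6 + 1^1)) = -22400 / 3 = -7466.67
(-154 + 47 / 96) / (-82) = 14737 / 7872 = 1.87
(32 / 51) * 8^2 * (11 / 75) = 22528 / 3825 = 5.89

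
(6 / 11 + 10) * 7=812 / 11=73.82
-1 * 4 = -4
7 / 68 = 0.10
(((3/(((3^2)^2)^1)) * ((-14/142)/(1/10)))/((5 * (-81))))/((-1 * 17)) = -14/2639709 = -0.00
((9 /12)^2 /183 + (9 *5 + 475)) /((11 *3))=507523 /32208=15.76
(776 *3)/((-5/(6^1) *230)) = -6984/575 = -12.15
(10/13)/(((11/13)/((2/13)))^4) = 160/190333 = 0.00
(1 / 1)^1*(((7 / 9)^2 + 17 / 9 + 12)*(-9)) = -1174 / 9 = -130.44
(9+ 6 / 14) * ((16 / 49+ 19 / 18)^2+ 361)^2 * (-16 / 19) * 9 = -1753457646337663750 / 186312603519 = -9411374.29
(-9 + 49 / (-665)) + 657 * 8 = 498458 / 95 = 5246.93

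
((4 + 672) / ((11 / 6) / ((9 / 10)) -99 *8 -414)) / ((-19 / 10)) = 182520 / 617633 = 0.30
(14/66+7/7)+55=1855/33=56.21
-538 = -538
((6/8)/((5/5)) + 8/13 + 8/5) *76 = 14649/65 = 225.37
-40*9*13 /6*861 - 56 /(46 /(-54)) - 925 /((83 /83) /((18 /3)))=-15572478 /23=-677064.26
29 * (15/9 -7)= -464/3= -154.67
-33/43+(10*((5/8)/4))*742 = 1158.61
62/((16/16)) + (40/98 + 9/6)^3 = 64893107/941192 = 68.95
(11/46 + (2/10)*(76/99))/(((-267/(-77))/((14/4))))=438109/1105380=0.40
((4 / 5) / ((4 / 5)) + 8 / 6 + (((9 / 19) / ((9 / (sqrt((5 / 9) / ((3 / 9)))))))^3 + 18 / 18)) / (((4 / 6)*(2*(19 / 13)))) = 1.71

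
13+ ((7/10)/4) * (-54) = 71/20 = 3.55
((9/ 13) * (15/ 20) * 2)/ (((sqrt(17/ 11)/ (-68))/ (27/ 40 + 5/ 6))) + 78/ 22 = 39/ 11 - 1629 * sqrt(187)/ 260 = -82.13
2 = 2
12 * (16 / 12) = 16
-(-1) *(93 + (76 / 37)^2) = 97.22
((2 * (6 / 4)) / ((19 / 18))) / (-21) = -18 / 133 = -0.14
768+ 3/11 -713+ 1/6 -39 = 1085/66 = 16.44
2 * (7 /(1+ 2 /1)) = 14 /3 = 4.67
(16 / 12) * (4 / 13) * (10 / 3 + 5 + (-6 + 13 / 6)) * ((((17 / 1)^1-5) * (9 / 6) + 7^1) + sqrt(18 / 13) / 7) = 72 * sqrt(26) / 1183 + 600 / 13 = 46.46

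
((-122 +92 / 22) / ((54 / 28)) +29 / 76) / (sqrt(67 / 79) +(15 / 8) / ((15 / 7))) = 56132818 / 87153 - 812048 *sqrt(5293) / 87153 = -33.80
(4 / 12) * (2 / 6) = 1 / 9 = 0.11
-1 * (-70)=70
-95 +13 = -82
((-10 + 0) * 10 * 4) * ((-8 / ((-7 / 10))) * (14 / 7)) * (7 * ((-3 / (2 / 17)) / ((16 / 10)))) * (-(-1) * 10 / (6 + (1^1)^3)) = 1457142.86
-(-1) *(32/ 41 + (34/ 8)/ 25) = 0.95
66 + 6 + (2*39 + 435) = 585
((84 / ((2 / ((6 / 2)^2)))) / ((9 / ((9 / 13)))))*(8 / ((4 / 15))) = 11340 / 13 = 872.31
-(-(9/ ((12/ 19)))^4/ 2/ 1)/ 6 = 3518667/ 1024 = 3436.20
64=64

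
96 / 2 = 48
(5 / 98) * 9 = 45 / 98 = 0.46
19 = 19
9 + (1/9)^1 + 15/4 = 463/36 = 12.86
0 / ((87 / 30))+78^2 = 6084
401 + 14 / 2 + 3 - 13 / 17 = 6974 / 17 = 410.24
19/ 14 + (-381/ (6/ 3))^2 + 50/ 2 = 1016865/ 28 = 36316.61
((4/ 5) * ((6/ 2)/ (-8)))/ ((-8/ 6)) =9/ 40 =0.22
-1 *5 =-5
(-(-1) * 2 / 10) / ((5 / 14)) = 0.56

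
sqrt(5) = 2.24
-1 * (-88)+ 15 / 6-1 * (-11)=203 / 2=101.50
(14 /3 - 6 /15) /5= 64 /75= 0.85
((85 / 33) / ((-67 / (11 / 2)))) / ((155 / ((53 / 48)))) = -901 / 598176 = -0.00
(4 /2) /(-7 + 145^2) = 1 /10509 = 0.00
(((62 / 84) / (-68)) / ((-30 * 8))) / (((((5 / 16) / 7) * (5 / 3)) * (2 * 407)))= 31 / 41514000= 0.00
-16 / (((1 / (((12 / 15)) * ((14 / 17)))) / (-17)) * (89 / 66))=59136 / 445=132.89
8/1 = 8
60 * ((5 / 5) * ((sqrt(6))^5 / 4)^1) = 1322.72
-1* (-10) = 10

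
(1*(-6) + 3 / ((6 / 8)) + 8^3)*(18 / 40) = 459 / 2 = 229.50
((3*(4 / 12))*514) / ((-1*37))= -514 / 37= -13.89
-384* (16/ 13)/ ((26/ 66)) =-202752/ 169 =-1199.72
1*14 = 14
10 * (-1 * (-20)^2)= -4000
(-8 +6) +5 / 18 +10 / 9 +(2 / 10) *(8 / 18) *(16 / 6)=-101 / 270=-0.37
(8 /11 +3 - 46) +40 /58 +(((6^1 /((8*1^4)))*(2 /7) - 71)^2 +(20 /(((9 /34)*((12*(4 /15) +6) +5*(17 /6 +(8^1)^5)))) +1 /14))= 4581940157738795 /922085382372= 4969.11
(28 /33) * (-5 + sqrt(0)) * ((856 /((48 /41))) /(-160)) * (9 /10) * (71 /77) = 311477 /19360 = 16.09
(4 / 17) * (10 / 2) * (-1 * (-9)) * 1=180 / 17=10.59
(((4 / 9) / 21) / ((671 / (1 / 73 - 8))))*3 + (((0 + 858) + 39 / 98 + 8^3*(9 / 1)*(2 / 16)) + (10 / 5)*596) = 10315295831 / 3927546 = 2626.40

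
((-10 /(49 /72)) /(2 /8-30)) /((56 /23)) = 8280 /40817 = 0.20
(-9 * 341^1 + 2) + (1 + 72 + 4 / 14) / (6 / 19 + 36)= -4934621 / 1610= -3064.98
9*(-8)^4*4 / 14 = 73728 / 7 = 10532.57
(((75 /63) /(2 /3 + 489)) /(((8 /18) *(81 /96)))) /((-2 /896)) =-12800 /4407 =-2.90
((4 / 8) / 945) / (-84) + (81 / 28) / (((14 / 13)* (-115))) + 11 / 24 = 226897 / 521640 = 0.43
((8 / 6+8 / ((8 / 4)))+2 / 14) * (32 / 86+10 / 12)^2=11122915 / 1397844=7.96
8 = 8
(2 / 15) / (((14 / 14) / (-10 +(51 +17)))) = 116 / 15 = 7.73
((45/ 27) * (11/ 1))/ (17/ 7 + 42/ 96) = 6160/ 963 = 6.40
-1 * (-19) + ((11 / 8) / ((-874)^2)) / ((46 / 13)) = 5341021135 / 281106368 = 19.00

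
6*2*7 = 84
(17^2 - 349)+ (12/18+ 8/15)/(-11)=-3306/55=-60.11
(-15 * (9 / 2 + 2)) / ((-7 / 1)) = 195 / 14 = 13.93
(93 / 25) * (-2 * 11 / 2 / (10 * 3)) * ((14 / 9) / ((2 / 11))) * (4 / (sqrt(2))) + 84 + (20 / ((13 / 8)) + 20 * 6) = 2812 / 13- 26257 * sqrt(2) / 1125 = 183.30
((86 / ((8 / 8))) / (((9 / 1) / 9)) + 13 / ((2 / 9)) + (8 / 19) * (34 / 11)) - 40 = 44225 / 418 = 105.80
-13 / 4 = -3.25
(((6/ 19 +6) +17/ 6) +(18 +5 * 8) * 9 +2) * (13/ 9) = 790127/ 1026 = 770.10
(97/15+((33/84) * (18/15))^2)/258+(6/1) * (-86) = -1956883273/3792600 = -515.97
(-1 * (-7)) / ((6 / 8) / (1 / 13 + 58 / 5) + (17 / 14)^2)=173558 / 38151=4.55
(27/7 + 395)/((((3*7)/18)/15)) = 251280/49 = 5128.16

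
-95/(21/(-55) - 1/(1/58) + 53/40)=8360/5021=1.67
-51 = -51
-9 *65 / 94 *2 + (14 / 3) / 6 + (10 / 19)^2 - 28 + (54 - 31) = -2503111 / 152703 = -16.39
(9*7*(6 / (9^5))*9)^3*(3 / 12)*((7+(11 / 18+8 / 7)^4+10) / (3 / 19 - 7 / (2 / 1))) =-126734724787 / 334773143908812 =-0.00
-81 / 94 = -0.86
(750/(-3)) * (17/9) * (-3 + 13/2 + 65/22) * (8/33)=-738.90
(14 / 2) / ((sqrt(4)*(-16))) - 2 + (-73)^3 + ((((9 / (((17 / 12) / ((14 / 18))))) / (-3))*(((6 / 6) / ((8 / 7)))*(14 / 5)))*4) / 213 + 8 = -225377583599 / 579360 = -389011.29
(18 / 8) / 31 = 9 / 124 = 0.07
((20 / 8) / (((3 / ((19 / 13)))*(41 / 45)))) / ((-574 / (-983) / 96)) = 33618600 / 152971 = 219.77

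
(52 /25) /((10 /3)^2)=117 /625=0.19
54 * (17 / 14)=459 / 7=65.57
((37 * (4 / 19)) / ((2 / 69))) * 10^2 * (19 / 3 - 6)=170200 / 19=8957.89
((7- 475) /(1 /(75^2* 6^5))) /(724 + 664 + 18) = -10235160000 /703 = -14559260.31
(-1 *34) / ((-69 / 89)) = 3026 / 69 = 43.86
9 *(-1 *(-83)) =747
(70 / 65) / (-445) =-14 / 5785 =-0.00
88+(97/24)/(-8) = 87.49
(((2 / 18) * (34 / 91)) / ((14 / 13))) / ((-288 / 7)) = -17 / 18144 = -0.00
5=5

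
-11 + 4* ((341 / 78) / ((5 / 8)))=3311 / 195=16.98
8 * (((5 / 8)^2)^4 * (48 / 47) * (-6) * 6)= -10546875 / 1540096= -6.85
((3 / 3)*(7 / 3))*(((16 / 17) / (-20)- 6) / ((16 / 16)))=-3598 / 255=-14.11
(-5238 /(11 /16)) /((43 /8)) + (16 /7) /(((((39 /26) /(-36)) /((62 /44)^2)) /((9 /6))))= -57576240 /36421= -1580.85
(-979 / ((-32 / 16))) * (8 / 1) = 3916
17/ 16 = 1.06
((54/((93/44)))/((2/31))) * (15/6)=990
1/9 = 0.11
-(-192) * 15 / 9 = 320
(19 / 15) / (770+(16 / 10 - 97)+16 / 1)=19 / 10359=0.00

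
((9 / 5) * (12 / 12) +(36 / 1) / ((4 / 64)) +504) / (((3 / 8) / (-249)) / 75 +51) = 53873640 / 2539799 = 21.21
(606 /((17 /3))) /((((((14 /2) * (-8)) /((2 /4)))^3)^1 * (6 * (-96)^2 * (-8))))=101 /586967678976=0.00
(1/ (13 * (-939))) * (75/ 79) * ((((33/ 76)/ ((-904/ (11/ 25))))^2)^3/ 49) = -2287914286629609/ 16177188315836887334871927315496960000000000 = -0.00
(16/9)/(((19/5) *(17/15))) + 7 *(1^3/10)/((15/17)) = 19479/16150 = 1.21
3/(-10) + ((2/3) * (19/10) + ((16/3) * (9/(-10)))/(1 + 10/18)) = -89/42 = -2.12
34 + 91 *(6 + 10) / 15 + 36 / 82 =80876 / 615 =131.51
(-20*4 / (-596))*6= 120 / 149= 0.81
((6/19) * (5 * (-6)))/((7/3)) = -540/133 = -4.06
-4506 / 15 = -1502 / 5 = -300.40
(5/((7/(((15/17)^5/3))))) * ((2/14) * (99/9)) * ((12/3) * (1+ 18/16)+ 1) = 1.90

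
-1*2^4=-16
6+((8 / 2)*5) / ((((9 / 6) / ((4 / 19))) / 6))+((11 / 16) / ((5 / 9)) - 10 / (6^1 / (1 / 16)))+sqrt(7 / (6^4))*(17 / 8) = 17*sqrt(7) / 288+6833 / 285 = 24.13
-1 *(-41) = 41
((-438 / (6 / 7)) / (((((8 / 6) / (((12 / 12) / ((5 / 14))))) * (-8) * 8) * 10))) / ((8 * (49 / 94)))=10293 / 25600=0.40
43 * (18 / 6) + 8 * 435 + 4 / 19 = 3609.21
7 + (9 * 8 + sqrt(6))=81.45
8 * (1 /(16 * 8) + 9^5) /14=7558273 /224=33742.29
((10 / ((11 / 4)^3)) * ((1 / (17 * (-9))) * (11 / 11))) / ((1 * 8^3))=-5 / 814572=-0.00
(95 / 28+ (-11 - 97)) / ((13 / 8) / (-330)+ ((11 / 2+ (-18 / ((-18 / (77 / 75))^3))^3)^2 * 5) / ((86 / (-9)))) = 100394704385341841749519211053848266601562500000000000 / 15195815094066903687714716068951591767563898506662613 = 6.61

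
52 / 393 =0.13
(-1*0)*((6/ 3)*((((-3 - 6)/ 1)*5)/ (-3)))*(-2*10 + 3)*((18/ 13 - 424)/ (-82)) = 0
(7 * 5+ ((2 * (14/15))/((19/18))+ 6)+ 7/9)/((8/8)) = 37232/855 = 43.55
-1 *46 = -46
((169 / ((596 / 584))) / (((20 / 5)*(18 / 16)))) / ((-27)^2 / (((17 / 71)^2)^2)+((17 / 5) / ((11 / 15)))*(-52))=0.00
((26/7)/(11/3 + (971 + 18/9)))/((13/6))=18/10255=0.00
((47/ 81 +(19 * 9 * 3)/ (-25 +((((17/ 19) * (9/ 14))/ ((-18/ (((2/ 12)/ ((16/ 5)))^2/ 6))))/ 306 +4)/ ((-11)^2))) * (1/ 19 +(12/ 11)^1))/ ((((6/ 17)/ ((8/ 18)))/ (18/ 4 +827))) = -17480900887376370327049/ 731178896698809603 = -23907.83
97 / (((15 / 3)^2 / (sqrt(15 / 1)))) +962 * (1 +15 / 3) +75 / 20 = 97 * sqrt(15) / 25 +23103 / 4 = 5790.78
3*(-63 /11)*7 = -1323 /11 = -120.27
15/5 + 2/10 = 16/5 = 3.20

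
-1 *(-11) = 11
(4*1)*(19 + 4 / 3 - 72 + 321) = 3232 / 3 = 1077.33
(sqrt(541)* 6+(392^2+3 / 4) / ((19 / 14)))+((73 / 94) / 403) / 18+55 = 6* sqrt(541)+1467636832801 / 12955644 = 113421.21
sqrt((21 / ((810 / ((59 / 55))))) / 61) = sqrt(1662738) / 60390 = 0.02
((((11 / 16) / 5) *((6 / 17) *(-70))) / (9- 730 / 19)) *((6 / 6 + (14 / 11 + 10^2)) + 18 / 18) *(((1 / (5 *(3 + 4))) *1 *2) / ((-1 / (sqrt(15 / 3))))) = -32376 *sqrt(5) / 47515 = -1.52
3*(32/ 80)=6/ 5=1.20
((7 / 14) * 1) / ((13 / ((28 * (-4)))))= -56 / 13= -4.31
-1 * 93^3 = -804357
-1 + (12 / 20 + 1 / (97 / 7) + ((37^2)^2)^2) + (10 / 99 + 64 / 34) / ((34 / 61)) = 48740341583269687751 / 13876335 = 3512479453924.23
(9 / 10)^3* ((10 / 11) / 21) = 243 / 7700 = 0.03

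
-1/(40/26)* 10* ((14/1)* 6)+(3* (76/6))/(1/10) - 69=-235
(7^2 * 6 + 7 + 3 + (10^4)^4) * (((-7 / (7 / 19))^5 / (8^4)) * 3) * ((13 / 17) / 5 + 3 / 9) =-8818826861213503386.45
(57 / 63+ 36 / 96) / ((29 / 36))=645 / 406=1.59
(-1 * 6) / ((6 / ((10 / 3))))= -10 / 3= -3.33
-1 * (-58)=58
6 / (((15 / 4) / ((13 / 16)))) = 13 / 10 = 1.30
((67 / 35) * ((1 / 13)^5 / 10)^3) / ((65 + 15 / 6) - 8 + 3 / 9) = 201 / 321575372861025180852500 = 0.00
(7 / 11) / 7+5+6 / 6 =67 / 11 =6.09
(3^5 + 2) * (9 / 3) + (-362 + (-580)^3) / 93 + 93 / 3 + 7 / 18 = -1170246527 / 558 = -2097216.00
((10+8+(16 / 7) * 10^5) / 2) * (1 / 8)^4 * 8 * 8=800063 / 448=1785.85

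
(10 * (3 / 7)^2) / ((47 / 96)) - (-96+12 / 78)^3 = 4455022639688 / 5059691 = 880493.03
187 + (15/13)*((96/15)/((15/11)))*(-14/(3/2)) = 26609/195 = 136.46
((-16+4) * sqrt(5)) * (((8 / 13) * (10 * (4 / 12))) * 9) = -2880 * sqrt(5) / 13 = -495.38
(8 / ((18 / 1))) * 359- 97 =563 / 9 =62.56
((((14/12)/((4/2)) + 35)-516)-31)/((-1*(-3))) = -6137/36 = -170.47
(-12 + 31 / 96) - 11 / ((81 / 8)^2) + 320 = 64710485 / 209952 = 308.22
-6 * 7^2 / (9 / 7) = -686 / 3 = -228.67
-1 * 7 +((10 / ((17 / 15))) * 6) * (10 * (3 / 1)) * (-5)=-135119 / 17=-7948.18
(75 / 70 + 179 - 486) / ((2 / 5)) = -21415 / 28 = -764.82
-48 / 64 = -3 / 4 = -0.75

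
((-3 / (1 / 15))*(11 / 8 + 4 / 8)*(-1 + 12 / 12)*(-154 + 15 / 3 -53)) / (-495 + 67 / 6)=0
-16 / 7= -2.29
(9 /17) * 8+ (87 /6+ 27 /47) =30857 /1598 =19.31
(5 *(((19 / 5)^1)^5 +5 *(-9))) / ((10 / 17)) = 6352.49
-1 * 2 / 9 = -2 / 9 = -0.22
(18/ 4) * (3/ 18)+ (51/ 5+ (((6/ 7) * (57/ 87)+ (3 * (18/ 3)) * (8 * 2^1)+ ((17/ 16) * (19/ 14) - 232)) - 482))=-13415749/ 32480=-413.05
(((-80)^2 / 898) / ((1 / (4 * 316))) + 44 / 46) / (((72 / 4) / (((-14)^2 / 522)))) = 1519657874 / 8086041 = 187.94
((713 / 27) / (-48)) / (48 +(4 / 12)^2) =-0.01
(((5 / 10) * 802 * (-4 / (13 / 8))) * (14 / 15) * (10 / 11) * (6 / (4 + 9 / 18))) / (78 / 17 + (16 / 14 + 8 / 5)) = -427562240 / 2806947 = -152.32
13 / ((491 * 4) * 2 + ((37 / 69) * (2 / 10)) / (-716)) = 3211260 / 970294523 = 0.00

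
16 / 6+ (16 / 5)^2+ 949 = 72143 / 75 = 961.91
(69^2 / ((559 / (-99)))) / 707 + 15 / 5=714300 / 395213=1.81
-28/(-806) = 14/403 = 0.03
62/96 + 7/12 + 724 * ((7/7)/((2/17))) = 295451/48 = 6155.23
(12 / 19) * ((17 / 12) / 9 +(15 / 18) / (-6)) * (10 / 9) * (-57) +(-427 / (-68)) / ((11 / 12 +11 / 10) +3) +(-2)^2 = 4.51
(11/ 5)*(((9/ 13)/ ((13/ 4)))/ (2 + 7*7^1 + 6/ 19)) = 2508/ 274625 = 0.01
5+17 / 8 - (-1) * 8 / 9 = 577 / 72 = 8.01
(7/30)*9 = 21/10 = 2.10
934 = 934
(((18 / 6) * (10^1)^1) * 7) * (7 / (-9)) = -490 / 3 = -163.33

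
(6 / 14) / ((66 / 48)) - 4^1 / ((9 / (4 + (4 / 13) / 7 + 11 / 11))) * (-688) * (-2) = -3087432 / 1001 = -3084.35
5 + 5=10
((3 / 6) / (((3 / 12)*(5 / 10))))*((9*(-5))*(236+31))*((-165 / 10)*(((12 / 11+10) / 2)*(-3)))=-13192470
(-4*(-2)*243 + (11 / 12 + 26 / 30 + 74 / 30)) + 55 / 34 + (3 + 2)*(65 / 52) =33254 / 17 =1956.12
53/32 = 1.66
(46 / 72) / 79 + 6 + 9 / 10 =98233 / 14220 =6.91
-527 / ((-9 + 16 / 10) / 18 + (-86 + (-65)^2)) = -47430 / 372473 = -0.13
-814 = -814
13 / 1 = 13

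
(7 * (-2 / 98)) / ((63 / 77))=-11 / 63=-0.17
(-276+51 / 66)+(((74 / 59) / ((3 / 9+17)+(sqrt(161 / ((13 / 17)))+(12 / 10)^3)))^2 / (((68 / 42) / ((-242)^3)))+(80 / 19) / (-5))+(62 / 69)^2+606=-3107250170323809662451142923899521 / 9188888157806537553363041634+7986390315351698250000000 * sqrt(35581) / 4617304352753752605833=-11887.54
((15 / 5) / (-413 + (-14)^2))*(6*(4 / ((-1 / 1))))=72 / 217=0.33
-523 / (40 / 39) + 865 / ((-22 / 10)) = -397367 / 440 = -903.11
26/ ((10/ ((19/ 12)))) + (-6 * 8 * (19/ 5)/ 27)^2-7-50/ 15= 319309/ 8100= 39.42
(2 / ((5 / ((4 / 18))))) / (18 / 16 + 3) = 32 / 1485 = 0.02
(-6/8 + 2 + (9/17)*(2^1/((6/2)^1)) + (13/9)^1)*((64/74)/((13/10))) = 149200/73593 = 2.03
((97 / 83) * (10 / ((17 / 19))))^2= 339664900 / 1990921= 170.61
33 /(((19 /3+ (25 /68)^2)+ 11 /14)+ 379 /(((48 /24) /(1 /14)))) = 3204432 /2018785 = 1.59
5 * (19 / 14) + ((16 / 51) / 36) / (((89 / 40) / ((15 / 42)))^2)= 6.79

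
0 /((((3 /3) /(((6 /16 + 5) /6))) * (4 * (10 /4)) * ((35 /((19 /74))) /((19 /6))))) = 0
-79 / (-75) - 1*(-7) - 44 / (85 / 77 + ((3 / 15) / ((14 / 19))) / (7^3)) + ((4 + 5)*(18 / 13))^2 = 11711709856 / 94821675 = 123.51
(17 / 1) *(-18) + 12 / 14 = -2136 / 7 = -305.14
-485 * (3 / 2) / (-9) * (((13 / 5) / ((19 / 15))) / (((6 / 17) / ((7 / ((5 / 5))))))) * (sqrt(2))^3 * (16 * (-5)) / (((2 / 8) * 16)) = -7502950 * sqrt(2) / 57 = -186153.92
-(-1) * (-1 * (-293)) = 293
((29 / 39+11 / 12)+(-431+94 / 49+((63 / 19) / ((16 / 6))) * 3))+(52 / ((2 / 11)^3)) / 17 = 420821623 / 4938024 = 85.22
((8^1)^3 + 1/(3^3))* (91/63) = 179725/243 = 739.61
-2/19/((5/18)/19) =-36/5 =-7.20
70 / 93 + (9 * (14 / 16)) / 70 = 6437 / 7440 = 0.87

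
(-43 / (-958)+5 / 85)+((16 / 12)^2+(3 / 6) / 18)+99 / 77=6556211 / 2052036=3.19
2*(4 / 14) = 4 / 7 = 0.57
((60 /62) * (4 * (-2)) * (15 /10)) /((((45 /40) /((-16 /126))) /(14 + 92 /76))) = 739840 /37107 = 19.94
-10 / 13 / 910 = -1 / 1183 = -0.00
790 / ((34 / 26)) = 10270 / 17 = 604.12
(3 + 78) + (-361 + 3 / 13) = -3637 / 13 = -279.77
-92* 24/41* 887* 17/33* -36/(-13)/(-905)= 399533184/5306015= 75.30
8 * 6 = 48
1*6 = 6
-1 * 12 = -12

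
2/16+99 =99.12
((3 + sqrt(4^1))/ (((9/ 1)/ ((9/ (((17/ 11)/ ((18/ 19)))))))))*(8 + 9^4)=6503310/ 323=20134.09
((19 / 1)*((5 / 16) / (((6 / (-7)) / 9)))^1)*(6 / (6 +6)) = -1995 / 64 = -31.17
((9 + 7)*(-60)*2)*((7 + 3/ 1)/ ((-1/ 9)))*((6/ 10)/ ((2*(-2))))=-25920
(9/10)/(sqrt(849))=3 * sqrt(849)/2830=0.03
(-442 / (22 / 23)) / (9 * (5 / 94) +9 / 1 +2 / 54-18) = 12900654 / 236863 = 54.46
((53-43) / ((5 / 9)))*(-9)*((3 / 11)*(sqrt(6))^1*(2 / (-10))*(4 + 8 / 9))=216*sqrt(6) / 5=105.82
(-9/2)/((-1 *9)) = 1/2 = 0.50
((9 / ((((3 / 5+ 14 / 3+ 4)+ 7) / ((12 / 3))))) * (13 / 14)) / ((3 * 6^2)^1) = 65 / 3416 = 0.02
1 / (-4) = -1 / 4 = -0.25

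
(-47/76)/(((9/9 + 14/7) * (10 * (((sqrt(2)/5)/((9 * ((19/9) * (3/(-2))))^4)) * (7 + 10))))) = -8704071 * sqrt(2)/4352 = -2828.45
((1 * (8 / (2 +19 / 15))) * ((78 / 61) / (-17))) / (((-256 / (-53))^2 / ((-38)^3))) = 11271154635 / 26016256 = 433.24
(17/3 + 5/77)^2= 1752976/53361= 32.85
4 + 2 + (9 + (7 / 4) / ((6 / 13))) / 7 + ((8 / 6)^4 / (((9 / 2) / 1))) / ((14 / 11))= 342073 / 40824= 8.38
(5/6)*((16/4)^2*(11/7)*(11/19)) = 4840/399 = 12.13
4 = 4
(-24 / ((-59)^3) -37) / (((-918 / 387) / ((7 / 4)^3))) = 112077636251 / 1340714112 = 83.60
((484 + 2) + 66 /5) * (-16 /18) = -6656 /15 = -443.73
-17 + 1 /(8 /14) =-61 /4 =-15.25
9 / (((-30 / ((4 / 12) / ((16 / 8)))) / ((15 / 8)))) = -3 / 32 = -0.09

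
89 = 89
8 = 8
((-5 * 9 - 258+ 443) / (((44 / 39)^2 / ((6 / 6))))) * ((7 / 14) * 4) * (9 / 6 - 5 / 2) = -53235 / 242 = -219.98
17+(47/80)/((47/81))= 1441/80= 18.01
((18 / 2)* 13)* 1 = 117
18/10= 9/5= 1.80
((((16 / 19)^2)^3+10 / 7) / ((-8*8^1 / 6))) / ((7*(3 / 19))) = -293949661 / 1941261616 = -0.15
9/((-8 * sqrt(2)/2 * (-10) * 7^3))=9 * sqrt(2)/27440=0.00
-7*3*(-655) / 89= 13755 / 89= 154.55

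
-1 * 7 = -7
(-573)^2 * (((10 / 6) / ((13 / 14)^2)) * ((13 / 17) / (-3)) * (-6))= 214508280 / 221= 970625.70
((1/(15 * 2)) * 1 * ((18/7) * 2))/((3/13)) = 26/35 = 0.74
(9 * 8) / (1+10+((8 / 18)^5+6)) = 4251528 / 1004857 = 4.23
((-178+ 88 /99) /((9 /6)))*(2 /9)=-6376 /243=-26.24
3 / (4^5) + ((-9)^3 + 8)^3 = -383800689661 / 1024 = -374805361.00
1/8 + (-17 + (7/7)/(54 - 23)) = -4177/248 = -16.84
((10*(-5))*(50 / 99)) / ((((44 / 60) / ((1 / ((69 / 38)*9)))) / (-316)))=150100000 / 225423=665.86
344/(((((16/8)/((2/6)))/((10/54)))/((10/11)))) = 8600/891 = 9.65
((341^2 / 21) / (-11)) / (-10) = 10571 / 210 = 50.34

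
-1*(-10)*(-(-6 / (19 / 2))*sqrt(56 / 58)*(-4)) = -960*sqrt(203) / 551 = -24.82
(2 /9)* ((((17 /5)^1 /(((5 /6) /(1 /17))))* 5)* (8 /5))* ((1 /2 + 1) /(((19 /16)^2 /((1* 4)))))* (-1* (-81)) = 1327104 /9025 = 147.05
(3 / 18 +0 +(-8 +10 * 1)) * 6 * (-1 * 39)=-507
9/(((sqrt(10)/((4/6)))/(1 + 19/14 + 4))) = 267 * sqrt(10)/70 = 12.06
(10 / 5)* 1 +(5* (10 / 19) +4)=8.63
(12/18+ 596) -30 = 1700/3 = 566.67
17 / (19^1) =17 / 19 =0.89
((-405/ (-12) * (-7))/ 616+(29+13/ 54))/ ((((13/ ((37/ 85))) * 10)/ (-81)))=-30442749/ 3889600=-7.83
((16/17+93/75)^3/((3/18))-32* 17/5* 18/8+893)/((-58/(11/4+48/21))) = -7690008309243/124667375000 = -61.68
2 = 2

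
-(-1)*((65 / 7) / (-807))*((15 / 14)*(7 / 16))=-0.01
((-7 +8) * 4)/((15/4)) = 1.07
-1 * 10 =-10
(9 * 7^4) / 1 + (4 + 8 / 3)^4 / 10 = 1766329 / 81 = 21806.53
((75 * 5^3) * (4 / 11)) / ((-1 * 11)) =-37500 / 121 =-309.92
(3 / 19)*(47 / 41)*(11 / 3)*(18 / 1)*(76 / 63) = 4136 / 287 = 14.41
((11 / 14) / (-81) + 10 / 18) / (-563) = -619 / 638442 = -0.00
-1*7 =-7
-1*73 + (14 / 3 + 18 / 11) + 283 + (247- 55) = 13474 / 33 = 408.30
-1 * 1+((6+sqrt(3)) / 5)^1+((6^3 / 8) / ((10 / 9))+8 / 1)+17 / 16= sqrt(3) / 5+537 / 16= 33.91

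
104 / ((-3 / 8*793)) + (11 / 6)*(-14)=-1587 / 61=-26.02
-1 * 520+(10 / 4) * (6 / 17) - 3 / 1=-8876 / 17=-522.12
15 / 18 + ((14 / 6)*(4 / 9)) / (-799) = 0.83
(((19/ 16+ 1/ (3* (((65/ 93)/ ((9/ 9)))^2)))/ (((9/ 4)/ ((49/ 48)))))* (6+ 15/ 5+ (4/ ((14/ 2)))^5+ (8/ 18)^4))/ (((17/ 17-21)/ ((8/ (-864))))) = 126840050886397/ 35488558594944000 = 0.00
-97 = -97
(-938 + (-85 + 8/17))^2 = 302168689/289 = 1045566.40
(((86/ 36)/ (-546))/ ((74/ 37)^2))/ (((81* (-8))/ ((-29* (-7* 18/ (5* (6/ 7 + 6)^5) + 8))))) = -705943398577/ 1803033646202880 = -0.00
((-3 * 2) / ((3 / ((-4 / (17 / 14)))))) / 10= 56 / 85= 0.66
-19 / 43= -0.44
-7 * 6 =-42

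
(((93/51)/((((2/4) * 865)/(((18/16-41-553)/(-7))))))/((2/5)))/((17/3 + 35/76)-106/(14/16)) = -492993/63513490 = -0.01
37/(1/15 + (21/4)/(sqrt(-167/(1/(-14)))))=-2965920/8831 + 99900* sqrt(2338)/8831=211.13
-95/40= -19/8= -2.38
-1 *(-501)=501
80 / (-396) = -20 / 99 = -0.20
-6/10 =-3/5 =-0.60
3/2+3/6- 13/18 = 23/18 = 1.28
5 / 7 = 0.71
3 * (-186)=-558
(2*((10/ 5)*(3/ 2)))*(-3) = -18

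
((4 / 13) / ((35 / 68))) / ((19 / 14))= 544 / 1235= 0.44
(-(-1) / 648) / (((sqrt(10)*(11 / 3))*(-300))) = -sqrt(10) / 7128000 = -0.00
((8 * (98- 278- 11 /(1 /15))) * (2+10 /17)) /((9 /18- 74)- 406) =242880 /16303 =14.90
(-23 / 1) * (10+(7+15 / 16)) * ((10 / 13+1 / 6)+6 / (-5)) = 679903 / 6240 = 108.96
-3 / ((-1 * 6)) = 1 / 2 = 0.50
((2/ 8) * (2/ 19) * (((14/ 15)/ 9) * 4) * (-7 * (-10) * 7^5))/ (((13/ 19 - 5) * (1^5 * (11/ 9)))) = -3294172/ 1353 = -2434.72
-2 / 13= -0.15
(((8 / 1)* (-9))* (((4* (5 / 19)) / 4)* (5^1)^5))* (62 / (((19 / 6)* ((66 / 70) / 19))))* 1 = -4882500000 / 209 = -23361244.02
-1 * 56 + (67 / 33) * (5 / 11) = -19993 / 363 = -55.08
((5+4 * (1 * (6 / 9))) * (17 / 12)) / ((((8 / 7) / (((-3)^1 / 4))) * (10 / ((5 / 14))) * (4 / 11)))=-4301 / 6144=-0.70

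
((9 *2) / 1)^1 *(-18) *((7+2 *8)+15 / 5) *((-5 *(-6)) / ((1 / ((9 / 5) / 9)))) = -50544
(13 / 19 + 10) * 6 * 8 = 9744 / 19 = 512.84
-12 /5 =-2.40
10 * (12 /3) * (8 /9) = 35.56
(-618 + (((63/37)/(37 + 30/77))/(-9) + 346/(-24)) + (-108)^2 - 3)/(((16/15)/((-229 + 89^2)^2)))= 260659007733033045/426092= 611743491389.26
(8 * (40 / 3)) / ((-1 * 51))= -320 / 153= -2.09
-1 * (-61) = 61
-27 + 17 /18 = -469 /18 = -26.06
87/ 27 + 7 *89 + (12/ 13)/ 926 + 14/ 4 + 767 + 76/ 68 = 2574562877/ 1841814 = 1397.84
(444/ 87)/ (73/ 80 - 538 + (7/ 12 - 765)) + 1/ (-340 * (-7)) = -10782733/ 3079879460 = -0.00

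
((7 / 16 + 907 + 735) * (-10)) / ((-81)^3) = 131395 / 4251528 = 0.03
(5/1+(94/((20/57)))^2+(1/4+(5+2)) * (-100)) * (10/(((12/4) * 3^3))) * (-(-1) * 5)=789449/18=43858.28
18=18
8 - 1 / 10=79 / 10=7.90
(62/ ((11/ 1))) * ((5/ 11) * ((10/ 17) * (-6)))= -18600/ 2057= -9.04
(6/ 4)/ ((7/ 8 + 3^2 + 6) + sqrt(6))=1524/ 15745 - 96 * sqrt(6)/ 15745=0.08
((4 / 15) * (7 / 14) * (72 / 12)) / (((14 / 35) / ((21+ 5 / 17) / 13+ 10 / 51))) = 2432 / 663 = 3.67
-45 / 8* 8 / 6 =-15 / 2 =-7.50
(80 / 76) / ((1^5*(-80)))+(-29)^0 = 75 / 76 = 0.99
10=10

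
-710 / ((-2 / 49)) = 17395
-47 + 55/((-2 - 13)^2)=-2104/45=-46.76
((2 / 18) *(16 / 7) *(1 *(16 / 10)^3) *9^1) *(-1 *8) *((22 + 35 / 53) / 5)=-78708736 / 231875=-339.44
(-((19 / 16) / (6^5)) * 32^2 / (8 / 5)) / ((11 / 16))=-0.14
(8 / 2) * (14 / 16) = 7 / 2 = 3.50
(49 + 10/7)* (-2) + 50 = -356/7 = -50.86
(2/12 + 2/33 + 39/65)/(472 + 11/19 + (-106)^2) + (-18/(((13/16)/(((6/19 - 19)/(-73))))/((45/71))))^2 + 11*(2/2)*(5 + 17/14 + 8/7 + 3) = 3532063280904926829/27845700380553055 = 126.84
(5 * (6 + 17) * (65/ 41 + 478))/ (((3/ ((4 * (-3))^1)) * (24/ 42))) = -15828715/ 41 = -386066.22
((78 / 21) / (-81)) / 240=-13 / 68040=-0.00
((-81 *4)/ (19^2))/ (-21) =108/ 2527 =0.04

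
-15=-15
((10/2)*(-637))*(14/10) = -4459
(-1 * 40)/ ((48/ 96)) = -80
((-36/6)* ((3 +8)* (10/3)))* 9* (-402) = 795960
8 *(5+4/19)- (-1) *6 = 906/19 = 47.68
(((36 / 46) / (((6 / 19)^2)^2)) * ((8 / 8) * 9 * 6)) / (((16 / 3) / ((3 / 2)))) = 3518667 / 2944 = 1195.20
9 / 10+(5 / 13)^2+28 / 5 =2247 / 338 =6.65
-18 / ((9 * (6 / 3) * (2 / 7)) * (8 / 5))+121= 1901 / 16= 118.81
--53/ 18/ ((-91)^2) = 53/ 149058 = 0.00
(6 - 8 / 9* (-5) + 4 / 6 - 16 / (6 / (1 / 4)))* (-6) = -188 / 3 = -62.67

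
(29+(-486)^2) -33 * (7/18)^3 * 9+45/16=236210.34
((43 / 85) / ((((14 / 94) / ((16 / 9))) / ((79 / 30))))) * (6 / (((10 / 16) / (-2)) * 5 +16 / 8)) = 40872704 / 187425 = 218.07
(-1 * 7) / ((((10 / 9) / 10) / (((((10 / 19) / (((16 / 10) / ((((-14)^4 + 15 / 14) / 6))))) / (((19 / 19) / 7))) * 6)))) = -5573002.80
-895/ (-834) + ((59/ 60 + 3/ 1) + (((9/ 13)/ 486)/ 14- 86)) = -80.94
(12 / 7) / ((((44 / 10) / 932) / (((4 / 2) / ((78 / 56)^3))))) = 58455040 / 217503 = 268.76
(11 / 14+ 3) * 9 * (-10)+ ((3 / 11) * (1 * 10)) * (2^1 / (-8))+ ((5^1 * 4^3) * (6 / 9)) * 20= 3925.27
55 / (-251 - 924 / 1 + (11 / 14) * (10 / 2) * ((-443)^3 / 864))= -133056 / 959163937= -0.00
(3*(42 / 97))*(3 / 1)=378 / 97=3.90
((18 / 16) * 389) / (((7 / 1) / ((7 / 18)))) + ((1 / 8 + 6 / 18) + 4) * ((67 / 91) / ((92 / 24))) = 842853 / 33488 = 25.17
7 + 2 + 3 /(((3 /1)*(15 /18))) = 51 /5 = 10.20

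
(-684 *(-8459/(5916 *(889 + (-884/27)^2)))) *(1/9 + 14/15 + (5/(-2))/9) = 2694809007/7047617410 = 0.38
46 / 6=23 / 3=7.67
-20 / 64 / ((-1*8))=5 / 128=0.04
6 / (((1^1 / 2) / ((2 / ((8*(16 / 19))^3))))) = 20577 / 262144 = 0.08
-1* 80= -80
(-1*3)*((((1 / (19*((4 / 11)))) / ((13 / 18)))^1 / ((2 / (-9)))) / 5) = 2673 / 4940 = 0.54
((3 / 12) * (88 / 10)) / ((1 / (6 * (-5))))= -66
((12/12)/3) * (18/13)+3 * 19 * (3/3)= 747/13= 57.46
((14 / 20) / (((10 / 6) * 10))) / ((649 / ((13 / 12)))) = 91 / 1298000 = 0.00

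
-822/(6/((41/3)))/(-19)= 5617/57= 98.54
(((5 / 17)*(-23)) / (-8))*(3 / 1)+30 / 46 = 9975 / 3128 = 3.19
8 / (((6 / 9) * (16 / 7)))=21 / 4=5.25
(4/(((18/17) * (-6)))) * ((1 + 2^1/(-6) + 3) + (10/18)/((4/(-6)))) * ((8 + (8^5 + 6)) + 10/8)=-12632479/216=-58483.70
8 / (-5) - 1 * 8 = -48 / 5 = -9.60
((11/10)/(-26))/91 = -11/23660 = -0.00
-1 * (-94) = 94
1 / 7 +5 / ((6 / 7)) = 5.98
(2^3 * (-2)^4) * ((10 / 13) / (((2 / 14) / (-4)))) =-35840 / 13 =-2756.92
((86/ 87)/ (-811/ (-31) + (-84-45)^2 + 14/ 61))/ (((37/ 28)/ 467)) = 531624394/ 25364139471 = 0.02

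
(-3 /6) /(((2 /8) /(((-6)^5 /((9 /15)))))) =25920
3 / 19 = 0.16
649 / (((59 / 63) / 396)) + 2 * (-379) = 273670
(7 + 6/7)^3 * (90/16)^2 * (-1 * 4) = -336909375/5488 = -61390.19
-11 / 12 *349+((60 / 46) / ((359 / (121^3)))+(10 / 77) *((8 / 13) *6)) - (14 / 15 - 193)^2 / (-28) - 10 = 27614904068593 / 3719365650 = 7424.63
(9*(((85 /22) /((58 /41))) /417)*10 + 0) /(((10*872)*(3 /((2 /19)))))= 3485 /1469283376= 0.00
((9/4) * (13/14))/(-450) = -13/2800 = -0.00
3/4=0.75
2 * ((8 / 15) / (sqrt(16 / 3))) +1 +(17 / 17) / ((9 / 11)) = 4 * sqrt(3) / 15 +20 / 9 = 2.68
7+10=17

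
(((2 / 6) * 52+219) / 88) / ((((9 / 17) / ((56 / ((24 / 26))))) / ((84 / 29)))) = 7677761 / 8613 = 891.42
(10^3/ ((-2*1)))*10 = -5000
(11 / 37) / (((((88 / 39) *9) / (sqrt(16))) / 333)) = 39 / 2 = 19.50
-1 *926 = -926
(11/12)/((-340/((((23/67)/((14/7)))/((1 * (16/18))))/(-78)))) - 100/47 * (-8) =30324747891/1781578240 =17.02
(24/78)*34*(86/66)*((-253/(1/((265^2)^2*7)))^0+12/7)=111112/3003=37.00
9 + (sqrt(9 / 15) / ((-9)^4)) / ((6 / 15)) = sqrt(15) / 13122 + 9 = 9.00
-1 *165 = -165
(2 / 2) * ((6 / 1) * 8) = 48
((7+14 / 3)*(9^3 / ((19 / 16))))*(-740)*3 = -15899873.68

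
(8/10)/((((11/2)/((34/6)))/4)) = 544/165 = 3.30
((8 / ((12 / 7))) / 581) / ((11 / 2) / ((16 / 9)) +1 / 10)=320 / 127239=0.00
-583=-583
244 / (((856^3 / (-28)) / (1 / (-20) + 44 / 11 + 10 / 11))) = -456463 / 8624302720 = -0.00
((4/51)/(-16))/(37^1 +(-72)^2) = -1/1065084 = -0.00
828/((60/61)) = 4209/5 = 841.80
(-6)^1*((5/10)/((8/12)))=-9/2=-4.50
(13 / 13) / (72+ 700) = 1 / 772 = 0.00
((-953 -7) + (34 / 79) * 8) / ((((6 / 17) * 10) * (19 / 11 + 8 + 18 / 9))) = -3532804 / 152865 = -23.11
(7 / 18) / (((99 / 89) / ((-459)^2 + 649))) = 73882.49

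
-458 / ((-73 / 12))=5496 / 73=75.29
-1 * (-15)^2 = -225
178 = 178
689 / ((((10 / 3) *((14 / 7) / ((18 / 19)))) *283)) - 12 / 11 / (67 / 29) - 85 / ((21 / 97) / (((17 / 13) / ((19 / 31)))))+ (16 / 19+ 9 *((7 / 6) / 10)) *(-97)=-22099188719123 / 21637155540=-1021.35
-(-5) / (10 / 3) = 3 / 2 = 1.50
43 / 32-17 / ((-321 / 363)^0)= -501 / 32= -15.66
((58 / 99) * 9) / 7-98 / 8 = -3541 / 308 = -11.50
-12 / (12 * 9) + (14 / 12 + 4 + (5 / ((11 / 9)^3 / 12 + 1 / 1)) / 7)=7207643 / 1269954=5.68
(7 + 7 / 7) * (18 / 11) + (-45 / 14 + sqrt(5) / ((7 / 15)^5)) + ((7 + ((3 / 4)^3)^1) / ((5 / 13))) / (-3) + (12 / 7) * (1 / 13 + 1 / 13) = 712661 / 192192 + 759375 * sqrt(5) / 16807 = 104.74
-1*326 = -326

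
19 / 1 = 19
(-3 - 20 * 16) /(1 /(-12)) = 3876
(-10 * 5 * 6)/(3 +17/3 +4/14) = -1575/47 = -33.51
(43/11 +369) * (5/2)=10255/11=932.27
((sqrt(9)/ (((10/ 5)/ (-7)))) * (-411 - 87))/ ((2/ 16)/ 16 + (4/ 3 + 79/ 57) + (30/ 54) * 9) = 38150784/ 56377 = 676.71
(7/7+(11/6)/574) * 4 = 3455/861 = 4.01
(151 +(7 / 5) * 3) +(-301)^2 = 453781 / 5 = 90756.20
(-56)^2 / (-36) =-784 / 9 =-87.11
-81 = -81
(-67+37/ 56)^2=13801225/ 3136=4400.90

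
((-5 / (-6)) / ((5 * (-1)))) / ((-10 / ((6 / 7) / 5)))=0.00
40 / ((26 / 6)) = 9.23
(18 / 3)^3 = 216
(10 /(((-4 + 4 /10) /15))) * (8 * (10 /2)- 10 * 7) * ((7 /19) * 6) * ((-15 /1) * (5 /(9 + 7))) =-984375 /76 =-12952.30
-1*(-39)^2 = -1521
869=869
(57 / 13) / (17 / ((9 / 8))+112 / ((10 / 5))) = 513 / 8320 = 0.06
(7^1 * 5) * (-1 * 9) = -315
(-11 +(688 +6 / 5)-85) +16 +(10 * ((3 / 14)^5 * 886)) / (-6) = 818208877 / 1344560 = 608.53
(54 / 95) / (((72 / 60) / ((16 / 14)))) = 72 / 133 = 0.54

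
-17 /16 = -1.06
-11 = -11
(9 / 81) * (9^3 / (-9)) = -9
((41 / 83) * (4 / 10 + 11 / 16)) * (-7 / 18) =-8323 / 39840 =-0.21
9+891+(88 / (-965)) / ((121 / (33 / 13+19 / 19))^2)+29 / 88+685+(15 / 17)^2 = 795999257597249 / 501856904120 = 1586.11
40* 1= 40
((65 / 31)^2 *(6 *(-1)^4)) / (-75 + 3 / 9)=-38025 / 107632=-0.35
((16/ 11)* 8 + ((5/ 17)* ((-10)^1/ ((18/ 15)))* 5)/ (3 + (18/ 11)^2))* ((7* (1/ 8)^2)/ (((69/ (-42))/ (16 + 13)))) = -18.30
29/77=0.38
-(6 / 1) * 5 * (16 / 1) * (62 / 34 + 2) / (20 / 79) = -123240 / 17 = -7249.41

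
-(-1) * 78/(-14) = -39/7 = -5.57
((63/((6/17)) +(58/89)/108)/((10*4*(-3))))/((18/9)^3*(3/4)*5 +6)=-42895/1038096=-0.04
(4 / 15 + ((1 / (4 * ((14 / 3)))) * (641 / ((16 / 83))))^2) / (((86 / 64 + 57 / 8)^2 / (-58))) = -25662.07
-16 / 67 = -0.24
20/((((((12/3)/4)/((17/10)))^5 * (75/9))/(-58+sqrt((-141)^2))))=353544393/125000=2828.36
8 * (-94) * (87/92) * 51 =-834156/23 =-36267.65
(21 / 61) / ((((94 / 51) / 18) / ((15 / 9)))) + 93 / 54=378047 / 51606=7.33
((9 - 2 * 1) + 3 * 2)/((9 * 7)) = 13/63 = 0.21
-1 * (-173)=173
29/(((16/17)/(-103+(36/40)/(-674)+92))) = -36555457/107840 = -338.98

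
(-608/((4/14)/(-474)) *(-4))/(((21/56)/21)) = -225942528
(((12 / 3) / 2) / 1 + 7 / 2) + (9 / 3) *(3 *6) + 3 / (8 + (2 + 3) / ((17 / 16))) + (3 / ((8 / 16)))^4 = 97613 / 72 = 1355.74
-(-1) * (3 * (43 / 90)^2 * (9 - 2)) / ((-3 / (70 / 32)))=-90601 / 25920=-3.50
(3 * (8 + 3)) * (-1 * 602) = -19866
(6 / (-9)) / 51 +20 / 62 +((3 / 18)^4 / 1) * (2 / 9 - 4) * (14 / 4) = 0.30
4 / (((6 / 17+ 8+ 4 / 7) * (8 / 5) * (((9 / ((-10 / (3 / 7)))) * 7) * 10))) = -595 / 57348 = -0.01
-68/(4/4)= -68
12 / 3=4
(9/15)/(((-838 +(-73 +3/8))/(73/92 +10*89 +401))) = -142614/167555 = -0.85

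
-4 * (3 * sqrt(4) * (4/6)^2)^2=-28.44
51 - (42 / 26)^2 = 8178 / 169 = 48.39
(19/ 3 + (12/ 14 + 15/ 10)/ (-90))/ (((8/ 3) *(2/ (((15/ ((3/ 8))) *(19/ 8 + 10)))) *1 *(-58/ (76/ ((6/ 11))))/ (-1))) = 18270153/ 12992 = 1406.26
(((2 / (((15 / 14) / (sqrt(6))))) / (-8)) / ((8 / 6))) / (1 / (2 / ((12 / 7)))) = -49 * sqrt(6) / 240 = -0.50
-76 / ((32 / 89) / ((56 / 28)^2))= -1691 / 2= -845.50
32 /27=1.19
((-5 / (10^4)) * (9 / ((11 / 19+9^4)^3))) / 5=-0.00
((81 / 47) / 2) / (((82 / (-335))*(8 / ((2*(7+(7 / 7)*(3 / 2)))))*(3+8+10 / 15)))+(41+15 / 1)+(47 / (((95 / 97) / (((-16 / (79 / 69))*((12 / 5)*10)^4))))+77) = -720797226828040793 / 3239518240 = -222501363.92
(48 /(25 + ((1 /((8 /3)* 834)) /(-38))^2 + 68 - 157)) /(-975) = 114276450304 /148559385394875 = 0.00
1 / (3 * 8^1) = 0.04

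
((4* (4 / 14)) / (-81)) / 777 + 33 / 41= 14538119 / 18062919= 0.80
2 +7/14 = 5/2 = 2.50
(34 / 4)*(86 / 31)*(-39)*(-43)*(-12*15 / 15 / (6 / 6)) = -14710644 / 31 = -474536.90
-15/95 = -3/19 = -0.16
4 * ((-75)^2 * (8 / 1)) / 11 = 16363.64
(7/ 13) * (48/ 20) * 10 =168/ 13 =12.92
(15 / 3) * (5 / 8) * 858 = 10725 / 4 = 2681.25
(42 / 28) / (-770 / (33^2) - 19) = -297 / 3902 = -0.08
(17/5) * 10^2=340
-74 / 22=-37 / 11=-3.36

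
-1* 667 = -667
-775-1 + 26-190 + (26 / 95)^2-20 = -8663324 / 9025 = -959.93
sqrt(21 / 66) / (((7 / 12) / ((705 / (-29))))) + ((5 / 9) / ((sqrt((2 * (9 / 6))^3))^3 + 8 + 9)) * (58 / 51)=-4230 * sqrt(154) / 2233-145 / 261819 + 435 * sqrt(3) / 164849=-23.50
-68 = -68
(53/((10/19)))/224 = 1007/2240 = 0.45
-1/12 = -0.08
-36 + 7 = -29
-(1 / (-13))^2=-1 / 169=-0.01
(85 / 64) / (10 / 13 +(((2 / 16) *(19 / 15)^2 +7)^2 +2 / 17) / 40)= 38039625000 / 59241482141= 0.64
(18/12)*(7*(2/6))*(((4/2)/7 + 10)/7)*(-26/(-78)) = 12/7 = 1.71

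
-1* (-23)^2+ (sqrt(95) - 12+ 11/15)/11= -87454/165+ sqrt(95)/11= -529.14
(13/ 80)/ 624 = 1/ 3840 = 0.00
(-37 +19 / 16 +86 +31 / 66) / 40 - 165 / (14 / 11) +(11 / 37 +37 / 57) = -13243994333 / 103931520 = -127.43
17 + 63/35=94/5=18.80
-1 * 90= -90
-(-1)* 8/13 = 8/13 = 0.62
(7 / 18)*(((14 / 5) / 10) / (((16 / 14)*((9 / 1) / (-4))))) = -343 / 8100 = -0.04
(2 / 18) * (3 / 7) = 1 / 21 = 0.05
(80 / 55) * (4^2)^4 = 1048576 / 11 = 95325.09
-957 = -957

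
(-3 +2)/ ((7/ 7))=-1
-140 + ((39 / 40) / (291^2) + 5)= -152425787 / 1129080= -135.00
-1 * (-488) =488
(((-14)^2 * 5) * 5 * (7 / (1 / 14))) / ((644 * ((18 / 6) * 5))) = 3430 / 69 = 49.71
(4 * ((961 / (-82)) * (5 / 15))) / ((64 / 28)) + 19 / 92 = -6.63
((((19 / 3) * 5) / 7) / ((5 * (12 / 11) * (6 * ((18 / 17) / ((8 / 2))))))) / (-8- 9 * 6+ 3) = -3553 / 401436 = -0.01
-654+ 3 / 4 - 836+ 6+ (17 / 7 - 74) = -43535 / 28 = -1554.82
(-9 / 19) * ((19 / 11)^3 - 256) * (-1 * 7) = -21034251 / 25289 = -831.75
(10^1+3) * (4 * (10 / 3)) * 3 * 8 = 4160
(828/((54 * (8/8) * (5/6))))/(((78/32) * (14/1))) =736/1365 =0.54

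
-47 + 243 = 196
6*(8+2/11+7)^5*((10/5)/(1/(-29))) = -45202410991236/161051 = -280671408.38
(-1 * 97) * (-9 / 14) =873 / 14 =62.36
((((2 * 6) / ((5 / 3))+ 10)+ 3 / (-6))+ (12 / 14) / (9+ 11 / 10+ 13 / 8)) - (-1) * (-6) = 353681 / 32830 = 10.77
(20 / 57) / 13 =20 / 741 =0.03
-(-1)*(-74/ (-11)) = 74/ 11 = 6.73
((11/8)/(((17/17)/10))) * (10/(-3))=-275/6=-45.83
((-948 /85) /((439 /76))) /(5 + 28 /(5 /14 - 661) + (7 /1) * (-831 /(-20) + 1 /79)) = -210573536832 /32270428487641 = -0.01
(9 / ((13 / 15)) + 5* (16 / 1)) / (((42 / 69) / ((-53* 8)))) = -5729300 / 91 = -62959.34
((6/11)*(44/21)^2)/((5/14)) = 704/105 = 6.70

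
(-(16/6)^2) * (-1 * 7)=49.78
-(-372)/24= 31/2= 15.50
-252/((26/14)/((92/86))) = -81144/559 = -145.16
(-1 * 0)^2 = 0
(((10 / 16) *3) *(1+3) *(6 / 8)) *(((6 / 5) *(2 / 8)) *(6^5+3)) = 210033 / 16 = 13127.06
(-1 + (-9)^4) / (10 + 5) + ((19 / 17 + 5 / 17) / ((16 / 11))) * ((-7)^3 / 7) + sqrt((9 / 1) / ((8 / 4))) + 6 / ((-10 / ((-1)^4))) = 3 * sqrt(2) / 2 + 198479 / 510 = 391.30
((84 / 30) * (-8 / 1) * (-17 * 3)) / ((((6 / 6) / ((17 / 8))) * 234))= 10.37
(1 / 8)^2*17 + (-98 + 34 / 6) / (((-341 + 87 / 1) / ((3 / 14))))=0.34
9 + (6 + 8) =23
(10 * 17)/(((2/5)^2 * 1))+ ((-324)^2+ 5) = 212087/2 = 106043.50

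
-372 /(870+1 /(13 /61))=-4836 /11371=-0.43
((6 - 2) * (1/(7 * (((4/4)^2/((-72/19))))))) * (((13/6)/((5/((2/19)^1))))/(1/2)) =-0.20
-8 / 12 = -2 / 3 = -0.67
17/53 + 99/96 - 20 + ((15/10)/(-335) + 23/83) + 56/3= 41211059/141471840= 0.29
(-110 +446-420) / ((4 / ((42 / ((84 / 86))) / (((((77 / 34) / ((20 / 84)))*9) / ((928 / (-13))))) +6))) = 5648546 / 9009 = 626.99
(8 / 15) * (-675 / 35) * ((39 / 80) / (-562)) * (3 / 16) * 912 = 60021 / 39340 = 1.53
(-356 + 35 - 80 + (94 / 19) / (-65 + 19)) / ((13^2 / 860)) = -150744240 / 73853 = -2041.14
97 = 97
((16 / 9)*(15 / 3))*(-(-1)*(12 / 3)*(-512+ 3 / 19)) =-3112000 / 171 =-18198.83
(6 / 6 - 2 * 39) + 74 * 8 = 515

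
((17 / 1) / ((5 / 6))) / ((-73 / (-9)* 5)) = 918 / 1825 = 0.50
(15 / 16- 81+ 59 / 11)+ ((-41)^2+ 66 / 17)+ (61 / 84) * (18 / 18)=101216677 / 62832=1610.91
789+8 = 797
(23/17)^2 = 529/289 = 1.83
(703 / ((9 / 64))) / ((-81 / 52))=-3209.31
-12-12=-24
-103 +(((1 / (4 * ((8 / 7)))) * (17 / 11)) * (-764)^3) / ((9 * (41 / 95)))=-157543981387 / 4059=-38813496.28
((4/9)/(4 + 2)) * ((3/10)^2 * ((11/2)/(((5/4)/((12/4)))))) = 11/125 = 0.09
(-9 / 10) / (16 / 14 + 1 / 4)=-0.65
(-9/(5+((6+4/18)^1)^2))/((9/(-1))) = 81/3541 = 0.02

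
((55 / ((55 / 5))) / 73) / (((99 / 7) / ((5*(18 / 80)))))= 35 / 6424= 0.01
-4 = -4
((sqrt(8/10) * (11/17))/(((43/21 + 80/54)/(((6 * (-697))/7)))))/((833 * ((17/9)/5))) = -1315116 * sqrt(5)/9445387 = -0.31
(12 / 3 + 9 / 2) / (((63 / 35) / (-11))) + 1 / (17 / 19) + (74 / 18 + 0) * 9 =-4231 / 306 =-13.83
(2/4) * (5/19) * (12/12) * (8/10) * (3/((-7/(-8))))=48/133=0.36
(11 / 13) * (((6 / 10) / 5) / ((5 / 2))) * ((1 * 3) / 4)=99 / 3250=0.03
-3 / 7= -0.43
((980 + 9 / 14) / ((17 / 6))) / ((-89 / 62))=-2553594 / 10591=-241.11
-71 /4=-17.75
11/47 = 0.23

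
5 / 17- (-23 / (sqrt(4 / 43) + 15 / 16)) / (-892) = 2944 * sqrt(43) / 1929173 + 8637085 / 32795941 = 0.27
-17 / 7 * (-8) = 136 / 7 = 19.43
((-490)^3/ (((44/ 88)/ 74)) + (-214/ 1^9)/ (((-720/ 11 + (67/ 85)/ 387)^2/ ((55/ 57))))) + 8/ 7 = -1298970660784431170738246762/ 74601813781976677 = -17412051998.91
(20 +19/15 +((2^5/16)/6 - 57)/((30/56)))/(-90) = 3803/4050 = 0.94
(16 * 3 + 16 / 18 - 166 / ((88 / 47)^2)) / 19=53557 / 662112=0.08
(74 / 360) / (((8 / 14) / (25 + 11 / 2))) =10.97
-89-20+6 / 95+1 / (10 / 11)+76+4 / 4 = -5859 / 190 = -30.84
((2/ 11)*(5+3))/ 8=2/ 11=0.18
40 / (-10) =-4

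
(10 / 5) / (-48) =-0.04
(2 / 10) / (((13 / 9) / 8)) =72 / 65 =1.11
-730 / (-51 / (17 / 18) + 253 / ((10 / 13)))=-7300 / 2749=-2.66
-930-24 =-954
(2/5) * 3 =6/5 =1.20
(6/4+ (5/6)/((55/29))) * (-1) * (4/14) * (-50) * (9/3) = 83.12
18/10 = 9/5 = 1.80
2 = 2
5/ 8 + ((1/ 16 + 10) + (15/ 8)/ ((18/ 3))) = 11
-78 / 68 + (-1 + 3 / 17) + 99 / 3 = 1055 / 34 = 31.03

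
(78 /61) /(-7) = -78 /427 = -0.18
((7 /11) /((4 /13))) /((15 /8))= 1.10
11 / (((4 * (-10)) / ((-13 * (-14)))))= -1001 / 20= -50.05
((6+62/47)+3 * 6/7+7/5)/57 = 6191/31255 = 0.20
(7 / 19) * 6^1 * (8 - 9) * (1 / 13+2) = -1134 / 247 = -4.59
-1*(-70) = 70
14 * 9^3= 10206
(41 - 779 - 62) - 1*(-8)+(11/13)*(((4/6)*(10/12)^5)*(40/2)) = -29851261/37908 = -787.47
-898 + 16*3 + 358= -492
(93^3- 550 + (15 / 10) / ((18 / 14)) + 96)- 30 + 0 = 803874.17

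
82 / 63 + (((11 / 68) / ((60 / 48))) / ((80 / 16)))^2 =14818873 / 11379375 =1.30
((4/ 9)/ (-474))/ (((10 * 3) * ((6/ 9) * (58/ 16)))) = -4/ 309285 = -0.00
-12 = -12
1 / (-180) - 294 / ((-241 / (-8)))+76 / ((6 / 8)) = 3972239 / 43380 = 91.57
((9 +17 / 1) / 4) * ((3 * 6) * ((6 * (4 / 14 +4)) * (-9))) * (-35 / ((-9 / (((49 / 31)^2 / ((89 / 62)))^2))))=-2428134181200 / 7612081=-318984.28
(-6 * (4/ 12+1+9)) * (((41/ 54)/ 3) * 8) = -10168/ 81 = -125.53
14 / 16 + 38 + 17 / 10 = 40.58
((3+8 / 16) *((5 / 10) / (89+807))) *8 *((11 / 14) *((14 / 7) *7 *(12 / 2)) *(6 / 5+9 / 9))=363 / 160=2.27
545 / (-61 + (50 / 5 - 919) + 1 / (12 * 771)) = -5042340 / 8974439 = -0.56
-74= -74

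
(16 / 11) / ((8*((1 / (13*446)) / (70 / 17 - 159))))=-30532268 / 187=-163274.16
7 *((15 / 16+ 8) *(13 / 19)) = 13013 / 304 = 42.81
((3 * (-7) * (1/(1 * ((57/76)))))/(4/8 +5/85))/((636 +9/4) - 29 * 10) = -544/3781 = -0.14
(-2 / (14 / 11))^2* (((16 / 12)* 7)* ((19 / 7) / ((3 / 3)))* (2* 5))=91960 / 147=625.58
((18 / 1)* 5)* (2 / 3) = 60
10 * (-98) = -980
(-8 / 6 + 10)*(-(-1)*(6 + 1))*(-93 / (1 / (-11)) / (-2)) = -31031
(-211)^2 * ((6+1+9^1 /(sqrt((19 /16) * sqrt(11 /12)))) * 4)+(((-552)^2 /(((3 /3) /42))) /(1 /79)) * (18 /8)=6411024 * 11^(3 /4) * 3^(1 /4) * sqrt(38) /209+2276014300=2277517434.15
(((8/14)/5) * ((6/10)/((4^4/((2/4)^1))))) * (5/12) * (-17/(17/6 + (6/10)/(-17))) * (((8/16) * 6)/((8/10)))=-13005/10228736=-0.00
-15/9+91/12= 71/12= 5.92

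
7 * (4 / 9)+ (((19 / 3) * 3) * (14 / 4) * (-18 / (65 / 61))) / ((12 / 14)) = -1307.45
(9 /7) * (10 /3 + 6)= 12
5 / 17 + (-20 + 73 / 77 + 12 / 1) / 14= -3841 / 18326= -0.21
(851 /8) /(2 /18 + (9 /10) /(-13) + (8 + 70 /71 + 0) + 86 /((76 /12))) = 671579415 /142723604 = 4.71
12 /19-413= -7835 /19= -412.37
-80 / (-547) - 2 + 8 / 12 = -1948 / 1641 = -1.19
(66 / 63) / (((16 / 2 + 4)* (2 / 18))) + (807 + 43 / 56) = 45279 / 56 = 808.55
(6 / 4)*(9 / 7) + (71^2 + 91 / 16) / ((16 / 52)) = 7348841 / 448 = 16403.66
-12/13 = -0.92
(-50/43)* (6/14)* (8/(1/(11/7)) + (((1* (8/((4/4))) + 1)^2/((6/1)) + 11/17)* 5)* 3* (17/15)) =-265725/2107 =-126.12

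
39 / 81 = 13 / 27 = 0.48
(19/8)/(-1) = -19/8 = -2.38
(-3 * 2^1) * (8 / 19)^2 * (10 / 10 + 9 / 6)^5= -37500 / 361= -103.88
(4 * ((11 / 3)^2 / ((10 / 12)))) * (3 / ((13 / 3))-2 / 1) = -16456 / 195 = -84.39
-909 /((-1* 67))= 909 /67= 13.57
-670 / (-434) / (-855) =-67 / 37107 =-0.00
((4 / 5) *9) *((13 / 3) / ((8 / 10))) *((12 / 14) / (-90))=-13 / 35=-0.37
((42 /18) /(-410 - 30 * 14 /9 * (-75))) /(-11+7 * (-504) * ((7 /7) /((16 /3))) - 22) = -7 /6438015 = -0.00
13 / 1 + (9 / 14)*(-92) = -323 / 7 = -46.14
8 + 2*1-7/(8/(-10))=75/4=18.75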